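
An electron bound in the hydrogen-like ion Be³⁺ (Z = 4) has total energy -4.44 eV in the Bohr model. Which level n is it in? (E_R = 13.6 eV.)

E_n = −E_R Z²/n² ⇒ n² = E_R Z²/(−E_n) = 13.6 × 4² / 4.44 ≈ 49.01
n = 7

7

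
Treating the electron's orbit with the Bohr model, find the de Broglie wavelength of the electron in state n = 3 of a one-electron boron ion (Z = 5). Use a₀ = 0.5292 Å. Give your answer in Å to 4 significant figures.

The Bohr quantisation condition is nλ = 2πr_n.
r_n = n²a₀/Z = 0.9526 Å
λ = 2πr_n/n = 2π·0.9526/3 = 1.995 Å

1.995 Å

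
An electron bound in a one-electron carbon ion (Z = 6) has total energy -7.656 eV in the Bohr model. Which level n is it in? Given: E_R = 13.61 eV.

E_n = −E_R Z²/n² ⇒ n² = E_R Z²/(−E_n) = 13.61 × 6² / 7.656 ≈ 64.00
n = 8

8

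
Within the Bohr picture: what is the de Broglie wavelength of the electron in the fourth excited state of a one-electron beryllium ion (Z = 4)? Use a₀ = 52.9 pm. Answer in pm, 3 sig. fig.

The Bohr quantisation condition is nλ = 2πr_n.
r_n = n²a₀/Z = 331 pm
λ = 2πr_n/n = 2π·331/5 = 415 pm

415 pm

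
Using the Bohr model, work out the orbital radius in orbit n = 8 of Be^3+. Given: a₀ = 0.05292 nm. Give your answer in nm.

r_n = n²a₀/Z = 8² × 0.05292 / 4
    = 64 × 0.05292 / 4 = 0.8467 nm

0.8467 nm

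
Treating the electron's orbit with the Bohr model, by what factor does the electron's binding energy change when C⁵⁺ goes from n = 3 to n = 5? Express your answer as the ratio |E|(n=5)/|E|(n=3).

9/25

|E| ∝ Z^2 · n^-2; with Z fixed, |E| ∝ n^-2.
|E|(n=5)/|E|(n=3) = (5/3)^-2 = 9/25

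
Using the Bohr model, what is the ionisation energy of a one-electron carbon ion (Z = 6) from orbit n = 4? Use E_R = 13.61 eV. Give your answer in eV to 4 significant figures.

E_n = −E_R·Z²/n² = −13.61 × 6²/4² eV = -30.62 eV
Ionisation energy = −E_n = 30.62 eV

30.62 eV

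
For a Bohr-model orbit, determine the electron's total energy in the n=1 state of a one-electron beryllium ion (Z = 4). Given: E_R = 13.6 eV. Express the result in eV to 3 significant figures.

-218 eV

E_n = −E_R·Z²/n² = −13.6 × 4²/1² = -218 eV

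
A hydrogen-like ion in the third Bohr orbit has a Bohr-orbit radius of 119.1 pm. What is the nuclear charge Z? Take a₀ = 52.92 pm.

4

r_n = n²a₀/Z ⇒ Z = n²a₀/r = 3² × 52.92 / 119.1 ≈ 4.00
Z = 4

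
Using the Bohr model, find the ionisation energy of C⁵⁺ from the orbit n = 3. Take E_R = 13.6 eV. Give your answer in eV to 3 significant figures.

54.4 eV

E_n = −E_R·Z²/n² = −13.6 × 6²/3² eV = -54.4 eV
Ionisation energy = −E_n = 54.4 eV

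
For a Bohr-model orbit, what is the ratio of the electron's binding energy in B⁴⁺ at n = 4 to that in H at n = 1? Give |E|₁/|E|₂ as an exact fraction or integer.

25/16

|E| ∝ Z^2 · n^-2
|E|₁/|E|₂ = (5/1)^2 · (4/1)^-2 = 25/16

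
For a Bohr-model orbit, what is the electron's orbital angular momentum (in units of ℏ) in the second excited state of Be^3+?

L_n = nℏ, so L/ℏ = n = 3.

3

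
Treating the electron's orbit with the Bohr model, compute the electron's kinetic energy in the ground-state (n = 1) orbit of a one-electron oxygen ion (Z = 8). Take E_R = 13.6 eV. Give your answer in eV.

870 eV

For a Coulomb orbit the virial theorem gives K = −E_n.
E_n = −E_R·Z²/n², so K = E_R·Z²/n² = 13.6 × 8²/1² = 870 eV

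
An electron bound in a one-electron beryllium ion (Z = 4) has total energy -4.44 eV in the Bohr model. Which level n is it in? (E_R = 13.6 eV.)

E_n = −E_R Z²/n² ⇒ n² = E_R Z²/(−E_n) = 13.6 × 4² / 4.44 ≈ 49.01
n = 7

7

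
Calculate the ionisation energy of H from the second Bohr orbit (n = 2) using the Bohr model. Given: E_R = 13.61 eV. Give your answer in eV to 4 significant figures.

E_n = −E_R·Z²/n² = −13.61 × 1²/2² eV = -3.402 eV
Ionisation energy = −E_n = 3.402 eV

3.402 eV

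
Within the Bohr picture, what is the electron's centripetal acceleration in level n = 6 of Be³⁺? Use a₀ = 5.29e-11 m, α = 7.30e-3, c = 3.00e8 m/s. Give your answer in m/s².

r = n²a₀/Z = 4.76e-10 m, v = Zαc/n = 1.46e6 m/s
a = v²/r = (1.46e6)² / 4.76e-10 = 4.48e21 m/s²

4.48e21 m/s²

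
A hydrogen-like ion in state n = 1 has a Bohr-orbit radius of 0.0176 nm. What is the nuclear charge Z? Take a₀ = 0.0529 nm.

r_n = n²a₀/Z ⇒ Z = n²a₀/r = 1² × 0.0529 / 0.0176 ≈ 3.01
Z = 3

3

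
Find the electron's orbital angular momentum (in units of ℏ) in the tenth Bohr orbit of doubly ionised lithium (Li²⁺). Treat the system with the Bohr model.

L_n = nℏ, so L/ℏ = n = 10.

10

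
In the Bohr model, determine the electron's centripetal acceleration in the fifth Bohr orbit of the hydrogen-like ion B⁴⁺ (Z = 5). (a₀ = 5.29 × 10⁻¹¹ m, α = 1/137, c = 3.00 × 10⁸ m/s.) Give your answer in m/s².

r = n²a₀/Z = 2.64 × 10⁻¹⁰ m, v = Zαc/n = 2.19 × 10⁶ m/s
a = v²/r = (2.19 × 10⁶)² / 2.64 × 10⁻¹⁰ = 1.81 × 10²² m/s²

1.81 × 10²² m/s²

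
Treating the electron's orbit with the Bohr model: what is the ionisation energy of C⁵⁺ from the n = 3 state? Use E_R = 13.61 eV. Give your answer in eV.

54.44 eV

E_n = −E_R·Z²/n² = −13.61 × 6²/3² eV = -54.44 eV
Ionisation energy = −E_n = 54.44 eV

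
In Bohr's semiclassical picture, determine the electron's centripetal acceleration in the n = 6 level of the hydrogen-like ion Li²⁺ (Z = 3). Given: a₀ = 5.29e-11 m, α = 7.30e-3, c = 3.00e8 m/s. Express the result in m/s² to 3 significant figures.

r = n²a₀/Z = 6.35e-10 m, v = Zαc/n = 1.09e6 m/s
a = v²/r = (1.09e6)² / 6.35e-10 = 1.89e21 m/s²

1.89e21 m/s²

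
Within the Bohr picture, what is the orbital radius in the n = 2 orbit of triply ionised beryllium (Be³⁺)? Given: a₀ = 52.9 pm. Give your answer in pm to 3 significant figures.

r_n = n²a₀/Z = 2² × 52.9 / 4
    = 4 × 52.9 / 4 = 52.9 pm

52.9 pm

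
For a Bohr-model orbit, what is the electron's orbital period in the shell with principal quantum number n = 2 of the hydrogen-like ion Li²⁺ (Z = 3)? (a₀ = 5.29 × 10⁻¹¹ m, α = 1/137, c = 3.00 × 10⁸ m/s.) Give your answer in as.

r = n²a₀/Z = 2²·5.29 × 10⁻¹¹/3 = 7.05 × 10⁻¹¹ m
v = Zαc/n = 3·0.00730·3.00 × 10⁸/2 = 3.28 × 10⁶ m/s
T = 2πr/v = 1.35 × 10⁻¹⁶ s = 135 as

135 as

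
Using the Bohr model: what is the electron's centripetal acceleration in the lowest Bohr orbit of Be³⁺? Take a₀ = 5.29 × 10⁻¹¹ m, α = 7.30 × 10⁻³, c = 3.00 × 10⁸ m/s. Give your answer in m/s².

5.80 × 10²⁴ m/s²

r = n²a₀/Z = 1.32 × 10⁻¹¹ m, v = Zαc/n = 8.76 × 10⁶ m/s
a = v²/r = (8.76 × 10⁶)² / 1.32 × 10⁻¹¹ = 5.80 × 10²⁴ m/s²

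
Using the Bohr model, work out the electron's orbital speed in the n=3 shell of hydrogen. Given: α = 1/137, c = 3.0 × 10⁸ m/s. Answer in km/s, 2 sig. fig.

v_n = Zαc/n = 1 × 0.0073 × 3.0 × 10⁸ / 3
    = 730 km/s

730 km/s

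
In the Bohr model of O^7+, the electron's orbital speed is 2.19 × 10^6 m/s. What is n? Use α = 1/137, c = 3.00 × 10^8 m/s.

v_n = Zαc/n ⇒ n = Zαc/v = 8 × 0.00730 × 3.00 × 10^8 / 2.19 × 10^6 ≈ 8.00
n = 8

8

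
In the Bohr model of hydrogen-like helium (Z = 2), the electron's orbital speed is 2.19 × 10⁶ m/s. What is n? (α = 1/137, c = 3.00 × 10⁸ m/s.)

2

v_n = Zαc/n ⇒ n = Zαc/v = 2 × 0.00730 × 3.00 × 10⁸ / 2.19 × 10⁶ ≈ 2.00
n = 2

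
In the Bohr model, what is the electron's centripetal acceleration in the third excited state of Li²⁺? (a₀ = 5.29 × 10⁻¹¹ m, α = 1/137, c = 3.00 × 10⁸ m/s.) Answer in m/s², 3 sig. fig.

9.56 × 10²¹ m/s²

r = n²a₀/Z = 2.82 × 10⁻¹⁰ m, v = Zαc/n = 1.64 × 10⁶ m/s
a = v²/r = (1.64 × 10⁶)² / 2.82 × 10⁻¹⁰ = 9.56 × 10²¹ m/s²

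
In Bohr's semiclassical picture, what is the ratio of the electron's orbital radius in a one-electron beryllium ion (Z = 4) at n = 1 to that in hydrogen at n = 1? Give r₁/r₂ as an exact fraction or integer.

1/4

r ∝ Z^-1 · n^2
r₁/r₂ = (4/1)^-1 · (1/1)^2 = 1/4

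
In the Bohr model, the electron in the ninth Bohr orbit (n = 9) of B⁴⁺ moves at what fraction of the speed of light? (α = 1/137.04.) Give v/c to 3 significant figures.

0.00405

v_n = Zαc/n, so v/c = Zα/n = 5 × 0.00730 / 9 = 0.00405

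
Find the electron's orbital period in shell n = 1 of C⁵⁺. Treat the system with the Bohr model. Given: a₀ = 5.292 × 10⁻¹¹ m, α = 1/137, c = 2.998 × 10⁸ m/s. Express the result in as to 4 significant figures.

r = n²a₀/Z = 1²·5.292 × 10⁻¹¹/6 = 8.820 × 10⁻¹² m
v = Zαc/n = 6·0.007299·2.998 × 10⁸/1 = 1.313 × 10⁷ m/s
T = 2πr/v = 4.221 × 10⁻¹⁸ s = 4.221 as

4.221 as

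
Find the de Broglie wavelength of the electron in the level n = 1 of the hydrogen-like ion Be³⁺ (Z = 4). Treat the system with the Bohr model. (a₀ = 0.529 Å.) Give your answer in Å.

The Bohr quantisation condition is nλ = 2πr_n.
r_n = n²a₀/Z = 0.132 Å
λ = 2πr_n/n = 2π·0.132/1 = 0.831 Å

0.831 Å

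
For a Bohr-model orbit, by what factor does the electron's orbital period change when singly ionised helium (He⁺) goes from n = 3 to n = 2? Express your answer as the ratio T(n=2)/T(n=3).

8/27

T ∝ Z^-2 · n^3; with Z fixed, T ∝ n^3.
T(n=2)/T(n=3) = (2/3)^3 = 8/27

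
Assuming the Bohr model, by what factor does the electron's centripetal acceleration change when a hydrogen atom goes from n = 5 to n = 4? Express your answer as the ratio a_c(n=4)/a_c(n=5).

625/256

a_c ∝ Z^3 · n^-4; with Z fixed, a_c ∝ n^-4.
a_c(n=4)/a_c(n=5) = (4/5)^-4 = 625/256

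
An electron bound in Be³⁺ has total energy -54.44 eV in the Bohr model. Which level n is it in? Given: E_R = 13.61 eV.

2

E_n = −E_R Z²/n² ⇒ n² = E_R Z²/(−E_n) = 13.61 × 4² / 54.44 ≈ 4.00
n = 2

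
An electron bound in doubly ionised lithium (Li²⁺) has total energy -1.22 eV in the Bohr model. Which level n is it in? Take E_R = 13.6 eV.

E_n = −E_R Z²/n² ⇒ n² = E_R Z²/(−E_n) = 13.6 × 3² / 1.22 ≈ 100.33
n = 10

10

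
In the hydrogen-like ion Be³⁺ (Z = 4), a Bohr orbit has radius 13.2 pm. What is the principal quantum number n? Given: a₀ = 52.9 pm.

r_n = n²a₀/Z ⇒ n² = rZ/a₀ = 13.2 × 4 / 52.9 ≈ 1.00
n = 1

1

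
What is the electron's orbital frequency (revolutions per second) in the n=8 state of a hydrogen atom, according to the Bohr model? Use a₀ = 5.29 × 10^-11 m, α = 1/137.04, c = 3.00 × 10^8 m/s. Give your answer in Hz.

1.29 × 10^13 Hz

r = n²a₀/Z = 3.39 × 10^-9 m, v = Zαc/n = 2.74 × 10^5 m/s
f = v/(2πr) = 1.29 × 10^13 Hz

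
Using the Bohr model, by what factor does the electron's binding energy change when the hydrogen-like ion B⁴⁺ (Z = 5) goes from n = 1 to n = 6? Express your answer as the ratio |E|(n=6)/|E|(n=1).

|E| ∝ Z^2 · n^-2; with Z fixed, |E| ∝ n^-2.
|E|(n=6)/|E|(n=1) = (6/1)^-2 = 1/36

1/36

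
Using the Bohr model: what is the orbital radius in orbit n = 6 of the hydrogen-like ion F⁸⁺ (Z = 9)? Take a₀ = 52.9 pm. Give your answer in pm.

r_n = n²a₀/Z = 6² × 52.9 / 9
    = 36 × 52.9 / 9 = 212 pm

212 pm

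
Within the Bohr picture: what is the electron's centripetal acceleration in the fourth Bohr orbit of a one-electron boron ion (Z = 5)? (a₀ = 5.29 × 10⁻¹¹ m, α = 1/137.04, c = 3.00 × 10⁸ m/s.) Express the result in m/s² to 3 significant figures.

r = n²a₀/Z = 1.69 × 10⁻¹⁰ m, v = Zαc/n = 2.74 × 10⁶ m/s
a = v²/r = (2.74 × 10⁶)² / 1.69 × 10⁻¹⁰ = 4.42 × 10²² m/s²

4.42 × 10²² m/s²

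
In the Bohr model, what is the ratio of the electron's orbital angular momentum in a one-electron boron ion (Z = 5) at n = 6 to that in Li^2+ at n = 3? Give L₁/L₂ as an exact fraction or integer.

2

L = nℏ is independent of Z.
L₁/L₂ = n₁/n₂ = 6/3 = 2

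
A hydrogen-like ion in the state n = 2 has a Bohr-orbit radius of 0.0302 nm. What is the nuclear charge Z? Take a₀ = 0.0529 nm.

7

r_n = n²a₀/Z ⇒ Z = n²a₀/r = 2² × 0.0529 / 0.0302 ≈ 7.01
Z = 7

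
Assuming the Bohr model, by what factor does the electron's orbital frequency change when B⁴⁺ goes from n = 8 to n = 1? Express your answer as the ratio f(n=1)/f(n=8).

f ∝ Z^2 · n^-3; with Z fixed, f ∝ n^-3.
f(n=1)/f(n=8) = (1/8)^-3 = 512

512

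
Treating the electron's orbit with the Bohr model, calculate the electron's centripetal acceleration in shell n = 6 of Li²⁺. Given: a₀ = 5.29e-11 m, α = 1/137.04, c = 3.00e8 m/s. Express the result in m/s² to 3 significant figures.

r = n²a₀/Z = 6.35e-10 m, v = Zαc/n = 1.09e6 m/s
a = v²/r = (1.09e6)² / 6.35e-10 = 1.89e21 m/s²

1.89e21 m/s²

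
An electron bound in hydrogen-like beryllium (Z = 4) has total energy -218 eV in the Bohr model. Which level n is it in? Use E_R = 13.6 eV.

E_n = −E_R Z²/n² ⇒ n² = E_R Z²/(−E_n) = 13.6 × 4² / 218 ≈ 1.00
n = 1

1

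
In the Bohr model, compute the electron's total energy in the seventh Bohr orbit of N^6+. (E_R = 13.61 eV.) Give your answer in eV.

-13.61 eV

E_n = −E_R·Z²/n² = −13.61 × 7²/7² = -13.61 eV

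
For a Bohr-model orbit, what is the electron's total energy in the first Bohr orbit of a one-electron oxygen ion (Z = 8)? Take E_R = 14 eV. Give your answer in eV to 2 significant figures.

E_n = −E_R·Z²/n² = −14 × 8²/1² = -900 eV

-900 eV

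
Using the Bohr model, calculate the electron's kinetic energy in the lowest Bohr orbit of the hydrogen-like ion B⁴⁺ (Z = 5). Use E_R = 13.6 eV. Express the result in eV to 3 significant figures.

For a Coulomb orbit the virial theorem gives K = −E_n.
E_n = −E_R·Z²/n², so K = E_R·Z²/n² = 13.6 × 5²/1² = 340 eV

340 eV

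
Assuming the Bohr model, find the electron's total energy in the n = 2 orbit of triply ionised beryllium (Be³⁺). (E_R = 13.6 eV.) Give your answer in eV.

-54.4 eV

E_n = −E_R·Z²/n² = −13.6 × 4²/2² = -54.4 eV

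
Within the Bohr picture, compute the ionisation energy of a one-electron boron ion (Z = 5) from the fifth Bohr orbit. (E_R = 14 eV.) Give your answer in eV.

E_n = −E_R·Z²/n² = −14 × 5²/5² eV = -14 eV
Ionisation energy = −E_n = 14 eV

14 eV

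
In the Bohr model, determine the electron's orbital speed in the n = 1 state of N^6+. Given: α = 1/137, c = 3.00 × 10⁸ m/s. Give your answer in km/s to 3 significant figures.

v_n = Zαc/n = 7 × 0.00730 × 3.00 × 10⁸ / 1
    = 1.53 × 10⁴ km/s

1.53 × 10⁴ km/s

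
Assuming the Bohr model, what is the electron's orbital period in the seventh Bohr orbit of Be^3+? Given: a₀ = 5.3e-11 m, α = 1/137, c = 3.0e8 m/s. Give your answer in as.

3300 as

r = n²a₀/Z = 7²·5.3e-11/4 = 6.5e-10 m
v = Zαc/n = 4·0.0073·3.0e8/7 = 1.3e6 m/s
T = 2πr/v = 3.3e-15 s = 3300 as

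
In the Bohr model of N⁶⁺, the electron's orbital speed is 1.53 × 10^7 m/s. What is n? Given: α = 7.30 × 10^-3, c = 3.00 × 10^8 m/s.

1

v_n = Zαc/n ⇒ n = Zαc/v = 7 × 0.00730 × 3.00 × 10^8 / 1.53 × 10^7 ≈ 1.00
n = 1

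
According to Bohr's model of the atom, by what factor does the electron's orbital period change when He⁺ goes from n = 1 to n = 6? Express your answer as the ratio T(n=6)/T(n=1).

216

T ∝ Z^-2 · n^3; with Z fixed, T ∝ n^3.
T(n=6)/T(n=1) = (6/1)^3 = 216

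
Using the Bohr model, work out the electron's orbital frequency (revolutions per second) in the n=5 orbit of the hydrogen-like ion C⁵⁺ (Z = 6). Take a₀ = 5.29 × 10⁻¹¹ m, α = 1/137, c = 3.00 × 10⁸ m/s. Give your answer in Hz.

r = n²a₀/Z = 2.20 × 10⁻¹⁰ m, v = Zαc/n = 2.63 × 10⁶ m/s
f = v/(2πr) = 1.90 × 10¹⁵ Hz

1.90 × 10¹⁵ Hz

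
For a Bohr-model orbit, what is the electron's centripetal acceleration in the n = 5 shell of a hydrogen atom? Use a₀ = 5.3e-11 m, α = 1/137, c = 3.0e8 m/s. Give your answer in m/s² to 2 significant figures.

1.4e20 m/s²

r = n²a₀/Z = 1.3e-9 m, v = Zαc/n = 4.4e5 m/s
a = v²/r = (4.4e5)² / 1.3e-9 = 1.4e20 m/s²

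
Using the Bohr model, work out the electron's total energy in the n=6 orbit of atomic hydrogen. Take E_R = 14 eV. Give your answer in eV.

-0.39 eV

E_n = −E_R·Z²/n² = −14 × 1²/6² = -0.39 eV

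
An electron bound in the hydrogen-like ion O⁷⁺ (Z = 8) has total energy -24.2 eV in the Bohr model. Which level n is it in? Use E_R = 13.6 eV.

E_n = −E_R Z²/n² ⇒ n² = E_R Z²/(−E_n) = 13.6 × 8² / 24.2 ≈ 35.97
n = 6

6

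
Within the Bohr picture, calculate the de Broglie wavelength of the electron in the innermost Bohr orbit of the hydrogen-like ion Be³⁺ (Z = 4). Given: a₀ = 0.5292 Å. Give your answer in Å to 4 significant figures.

0.8313 Å

The Bohr quantisation condition is nλ = 2πr_n.
r_n = n²a₀/Z = 0.1323 Å
λ = 2πr_n/n = 2π·0.1323/1 = 0.8313 Å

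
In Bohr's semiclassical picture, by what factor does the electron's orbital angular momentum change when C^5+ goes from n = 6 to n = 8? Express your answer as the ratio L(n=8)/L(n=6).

4/3

L = nℏ depends only on n, so L ∝ n.
L(n=8)/L(n=6) = (8/6)^1 = 4/3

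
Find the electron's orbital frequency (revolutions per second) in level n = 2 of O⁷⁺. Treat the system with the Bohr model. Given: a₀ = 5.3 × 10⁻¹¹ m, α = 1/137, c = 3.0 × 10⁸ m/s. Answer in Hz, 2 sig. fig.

r = n²a₀/Z = 2.6 × 10⁻¹¹ m, v = Zαc/n = 8.8 × 10⁶ m/s
f = v/(2πr) = 5.3 × 10¹⁶ Hz

5.3 × 10¹⁶ Hz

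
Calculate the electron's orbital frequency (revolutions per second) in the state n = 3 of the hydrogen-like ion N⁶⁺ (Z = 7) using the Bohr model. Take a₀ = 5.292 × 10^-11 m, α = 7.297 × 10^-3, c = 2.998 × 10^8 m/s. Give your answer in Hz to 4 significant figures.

1.194 × 10^16 Hz

r = n²a₀/Z = 6.804 × 10^-11 m, v = Zαc/n = 5.104 × 10^6 m/s
f = v/(2πr) = 1.194 × 10^16 Hz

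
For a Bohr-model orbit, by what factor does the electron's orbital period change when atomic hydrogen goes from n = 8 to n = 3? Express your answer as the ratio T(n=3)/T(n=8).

T ∝ Z^-2 · n^3; with Z fixed, T ∝ n^3.
T(n=3)/T(n=8) = (3/8)^3 = 27/512

27/512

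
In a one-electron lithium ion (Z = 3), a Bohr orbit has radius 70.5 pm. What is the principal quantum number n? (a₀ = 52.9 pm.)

r_n = n²a₀/Z ⇒ n² = rZ/a₀ = 70.5 × 3 / 52.9 ≈ 4.00
n = 2

2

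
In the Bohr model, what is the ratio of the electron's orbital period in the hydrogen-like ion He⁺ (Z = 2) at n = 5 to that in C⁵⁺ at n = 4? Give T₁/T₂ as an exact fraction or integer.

1125/64

T ∝ Z^-2 · n^3
T₁/T₂ = (2/6)^-2 · (5/4)^3 = 1125/64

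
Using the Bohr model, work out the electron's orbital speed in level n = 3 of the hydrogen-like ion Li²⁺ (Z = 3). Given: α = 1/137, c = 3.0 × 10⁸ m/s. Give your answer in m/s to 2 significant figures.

v_n = Zαc/n = 3 × 0.0073 × 3.0 × 10⁸ / 3
    = 2.2 × 10⁶ m/s

2.2 × 10⁶ m/s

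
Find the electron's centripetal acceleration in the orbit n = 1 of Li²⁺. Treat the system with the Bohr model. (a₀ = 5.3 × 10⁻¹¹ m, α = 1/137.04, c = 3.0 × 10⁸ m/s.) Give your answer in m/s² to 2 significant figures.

2.4 × 10²⁴ m/s²

r = n²a₀/Z = 1.8 × 10⁻¹¹ m, v = Zαc/n = 6.6 × 10⁶ m/s
a = v²/r = (6.6 × 10⁶)² / 1.8 × 10⁻¹¹ = 2.4 × 10²⁴ m/s²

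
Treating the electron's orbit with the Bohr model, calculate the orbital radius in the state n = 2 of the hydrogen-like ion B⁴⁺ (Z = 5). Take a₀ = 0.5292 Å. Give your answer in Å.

r_n = n²a₀/Z = 2² × 0.5292 / 5
    = 4 × 0.5292 / 5 = 0.4234 Å

0.4234 Å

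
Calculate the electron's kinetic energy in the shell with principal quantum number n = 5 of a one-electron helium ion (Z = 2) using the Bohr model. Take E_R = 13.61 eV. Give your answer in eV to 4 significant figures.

2.178 eV

For a Coulomb orbit the virial theorem gives K = −E_n.
E_n = −E_R·Z²/n², so K = E_R·Z²/n² = 13.61 × 2²/5² = 2.178 eV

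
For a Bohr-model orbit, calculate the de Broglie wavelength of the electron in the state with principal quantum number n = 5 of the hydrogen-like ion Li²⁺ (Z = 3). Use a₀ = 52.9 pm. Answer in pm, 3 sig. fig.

The Bohr quantisation condition is nλ = 2πr_n.
r_n = n²a₀/Z = 441 pm
λ = 2πr_n/n = 2π·441/5 = 554 pm

554 pm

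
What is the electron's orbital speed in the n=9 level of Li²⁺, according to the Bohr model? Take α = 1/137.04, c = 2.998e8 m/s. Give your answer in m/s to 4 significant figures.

7.292e5 m/s

v_n = Zαc/n = 3 × 0.007297 × 2.998e8 / 9
    = 7.292e5 m/s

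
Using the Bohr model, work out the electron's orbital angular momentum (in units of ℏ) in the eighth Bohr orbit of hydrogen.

L_n = nℏ, so L/ℏ = n = 8.

8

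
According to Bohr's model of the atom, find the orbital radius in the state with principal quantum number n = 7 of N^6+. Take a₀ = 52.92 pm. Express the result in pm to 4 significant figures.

r_n = n²a₀/Z = 7² × 52.92 / 7
    = 49 × 52.92 / 7 = 370.4 pm

370.4 pm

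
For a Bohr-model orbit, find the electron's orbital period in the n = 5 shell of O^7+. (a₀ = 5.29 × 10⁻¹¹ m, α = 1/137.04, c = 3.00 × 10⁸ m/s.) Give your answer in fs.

0.297 fs

r = n²a₀/Z = 5²·5.29 × 10⁻¹¹/8 = 1.65 × 10⁻¹⁰ m
v = Zαc/n = 8·0.00730·3.00 × 10⁸/5 = 3.50 × 10⁶ m/s
T = 2πr/v = 2.97 × 10⁻¹⁶ s = 0.297 fs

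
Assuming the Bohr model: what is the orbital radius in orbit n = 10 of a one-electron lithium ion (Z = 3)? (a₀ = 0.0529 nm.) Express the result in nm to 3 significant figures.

1.76 nm

r_n = n²a₀/Z = 10² × 0.0529 / 3
    = 100 × 0.0529 / 3 = 1.76 nm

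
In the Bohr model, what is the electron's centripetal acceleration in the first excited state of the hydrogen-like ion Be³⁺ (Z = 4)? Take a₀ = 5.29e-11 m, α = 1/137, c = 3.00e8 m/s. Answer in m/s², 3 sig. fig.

r = n²a₀/Z = 5.29e-11 m, v = Zαc/n = 4.38e6 m/s
a = v²/r = (4.38e6)² / 5.29e-11 = 3.63e23 m/s²

3.63e23 m/s²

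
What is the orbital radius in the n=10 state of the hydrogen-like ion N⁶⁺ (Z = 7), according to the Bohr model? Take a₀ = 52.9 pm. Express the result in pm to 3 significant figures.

r_n = n²a₀/Z = 10² × 52.9 / 7
    = 100 × 52.9 / 7 = 756 pm

756 pm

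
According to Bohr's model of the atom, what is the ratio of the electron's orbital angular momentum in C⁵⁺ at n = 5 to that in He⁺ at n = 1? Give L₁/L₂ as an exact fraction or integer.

L = nℏ is independent of Z.
L₁/L₂ = n₁/n₂ = 5/1 = 5

5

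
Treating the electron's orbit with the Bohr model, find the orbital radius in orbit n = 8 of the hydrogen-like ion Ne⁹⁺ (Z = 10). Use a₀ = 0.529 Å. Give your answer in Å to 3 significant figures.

3.39 Å

r_n = n²a₀/Z = 8² × 0.529 / 10
    = 64 × 0.529 / 10 = 3.39 Å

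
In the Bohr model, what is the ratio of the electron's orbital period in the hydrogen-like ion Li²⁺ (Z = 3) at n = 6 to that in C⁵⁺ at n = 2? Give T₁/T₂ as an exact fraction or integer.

108

T ∝ Z^-2 · n^3
T₁/T₂ = (3/6)^-2 · (6/2)^3 = 108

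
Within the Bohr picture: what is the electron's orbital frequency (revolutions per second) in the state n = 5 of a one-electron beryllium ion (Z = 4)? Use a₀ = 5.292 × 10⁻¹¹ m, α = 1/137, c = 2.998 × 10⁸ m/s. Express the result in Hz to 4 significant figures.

8.424 × 10¹⁴ Hz

r = n²a₀/Z = 3.308 × 10⁻¹⁰ m, v = Zαc/n = 1.751 × 10⁶ m/s
f = v/(2πr) = 8.424 × 10¹⁴ Hz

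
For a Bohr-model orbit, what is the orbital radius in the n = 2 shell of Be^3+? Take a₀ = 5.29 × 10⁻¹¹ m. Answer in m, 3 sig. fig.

5.29 × 10⁻¹¹ m

r_n = n²a₀/Z = 2² × 5.29 × 10⁻¹¹ / 4
    = 4 × 5.29 × 10⁻¹¹ / 4 = 5.29 × 10⁻¹¹ m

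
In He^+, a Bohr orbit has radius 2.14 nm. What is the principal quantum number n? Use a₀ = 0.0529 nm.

9

r_n = n²a₀/Z ⇒ n² = rZ/a₀ = 2.14 × 2 / 0.0529 ≈ 80.91
n = 9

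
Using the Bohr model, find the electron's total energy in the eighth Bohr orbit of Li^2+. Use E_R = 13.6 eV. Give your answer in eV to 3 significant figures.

-1.91 eV

E_n = −E_R·Z²/n² = −13.6 × 3²/8² = -1.91 eV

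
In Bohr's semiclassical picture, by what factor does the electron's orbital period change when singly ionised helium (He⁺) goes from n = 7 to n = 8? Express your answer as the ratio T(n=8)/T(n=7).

T ∝ Z^-2 · n^3; with Z fixed, T ∝ n^3.
T(n=8)/T(n=7) = (8/7)^3 = 512/343

512/343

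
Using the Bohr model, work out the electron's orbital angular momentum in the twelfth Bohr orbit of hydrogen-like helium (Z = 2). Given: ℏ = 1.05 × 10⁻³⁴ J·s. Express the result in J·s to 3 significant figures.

L_n = nℏ = 12 × 1.05 × 10⁻³⁴ = 1.26 × 10⁻³³ J·s

1.26 × 10⁻³³ J·s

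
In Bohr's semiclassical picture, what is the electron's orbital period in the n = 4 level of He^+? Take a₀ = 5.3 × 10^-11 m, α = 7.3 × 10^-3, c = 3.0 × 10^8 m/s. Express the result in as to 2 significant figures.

2400 as

r = n²a₀/Z = 4²·5.3 × 10^-11/2 = 4.2 × 10^-10 m
v = Zαc/n = 2·0.0073·3.0 × 10^8/4 = 1.1 × 10^6 m/s
T = 2πr/v = 2.4 × 10^-15 s = 2400 as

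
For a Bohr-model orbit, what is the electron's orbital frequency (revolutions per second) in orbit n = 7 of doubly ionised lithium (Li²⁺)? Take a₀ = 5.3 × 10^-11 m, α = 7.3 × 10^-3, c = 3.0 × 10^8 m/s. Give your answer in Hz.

1.7 × 10^14 Hz

r = n²a₀/Z = 8.7 × 10^-10 m, v = Zαc/n = 9.4 × 10^5 m/s
f = v/(2πr) = 1.7 × 10^14 Hz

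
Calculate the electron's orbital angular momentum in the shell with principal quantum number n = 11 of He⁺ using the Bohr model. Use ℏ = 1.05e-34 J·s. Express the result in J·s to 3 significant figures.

L_n = nℏ = 11 × 1.05e-34 = 1.16e-33 J·s

1.16e-33 J·s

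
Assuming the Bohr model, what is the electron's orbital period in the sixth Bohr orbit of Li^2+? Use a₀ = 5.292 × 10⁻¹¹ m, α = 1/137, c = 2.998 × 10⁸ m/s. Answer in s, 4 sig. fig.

r = n²a₀/Z = 6²·5.292 × 10⁻¹¹/3 = 6.350 × 10⁻¹⁰ m
v = Zαc/n = 3·0.007299·2.998 × 10⁸/6 = 1.094 × 10⁶ m/s
T = 2πr/v = 3.647 × 10⁻¹⁵ s

3.647 × 10⁻¹⁵ s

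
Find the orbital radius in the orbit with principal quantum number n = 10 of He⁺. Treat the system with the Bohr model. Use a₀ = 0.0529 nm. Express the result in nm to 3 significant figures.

r_n = n²a₀/Z = 10² × 0.0529 / 2
    = 100 × 0.0529 / 2 = 2.65 nm

2.65 nm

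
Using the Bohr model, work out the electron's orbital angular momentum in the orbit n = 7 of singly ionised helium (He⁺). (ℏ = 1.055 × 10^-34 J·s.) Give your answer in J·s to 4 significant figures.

L_n = nℏ = 7 × 1.055 × 10^-34 = 7.385 × 10^-34 J·s

7.385 × 10^-34 J·s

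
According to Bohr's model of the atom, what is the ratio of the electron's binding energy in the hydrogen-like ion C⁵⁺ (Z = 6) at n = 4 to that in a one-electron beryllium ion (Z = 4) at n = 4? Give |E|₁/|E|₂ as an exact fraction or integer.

|E| ∝ Z^2 · n^-2
|E|₁/|E|₂ = (6/4)^2 · (4/4)^-2 = 9/4

9/4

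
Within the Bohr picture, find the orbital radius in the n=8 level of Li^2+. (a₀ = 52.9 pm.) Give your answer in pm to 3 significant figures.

1130 pm

r_n = n²a₀/Z = 8² × 52.9 / 3
    = 64 × 52.9 / 3 = 1130 pm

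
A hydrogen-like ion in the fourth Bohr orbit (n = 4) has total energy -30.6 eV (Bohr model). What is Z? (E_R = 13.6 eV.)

6

E_n = −E_R Z²/n² ⇒ Z² = −E_n n²/E_R = 30.6 × 4² / 13.6 ≈ 36.00
Z = 6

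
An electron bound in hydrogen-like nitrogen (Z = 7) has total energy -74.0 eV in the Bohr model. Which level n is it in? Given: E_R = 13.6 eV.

E_n = −E_R Z²/n² ⇒ n² = E_R Z²/(−E_n) = 13.6 × 7² / 74.0 ≈ 9.01
n = 3

3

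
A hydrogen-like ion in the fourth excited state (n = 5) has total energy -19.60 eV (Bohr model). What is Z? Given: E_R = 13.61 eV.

E_n = −E_R Z²/n² ⇒ Z² = −E_n n²/E_R = 19.60 × 5² / 13.61 ≈ 36.00
Z = 6

6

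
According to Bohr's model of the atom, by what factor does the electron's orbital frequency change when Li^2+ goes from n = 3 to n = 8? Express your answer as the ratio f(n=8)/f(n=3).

27/512

f ∝ Z^2 · n^-3; with Z fixed, f ∝ n^-3.
f(n=8)/f(n=3) = (8/3)^-3 = 27/512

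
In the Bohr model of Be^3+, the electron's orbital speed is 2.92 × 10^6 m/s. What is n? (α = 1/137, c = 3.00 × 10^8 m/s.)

3

v_n = Zαc/n ⇒ n = Zαc/v = 4 × 0.00730 × 3.00 × 10^8 / 2.92 × 10^6 ≈ 3.00
n = 3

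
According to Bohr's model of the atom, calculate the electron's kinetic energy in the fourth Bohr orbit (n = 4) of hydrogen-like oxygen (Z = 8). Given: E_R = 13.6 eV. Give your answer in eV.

For a Coulomb orbit the virial theorem gives K = −E_n.
E_n = −E_R·Z²/n², so K = E_R·Z²/n² = 13.6 × 8²/4² = 54.4 eV

54.4 eV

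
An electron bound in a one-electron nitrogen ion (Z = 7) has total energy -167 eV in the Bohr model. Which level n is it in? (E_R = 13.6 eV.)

2

E_n = −E_R Z²/n² ⇒ n² = E_R Z²/(−E_n) = 13.6 × 7² / 167 ≈ 3.99
n = 2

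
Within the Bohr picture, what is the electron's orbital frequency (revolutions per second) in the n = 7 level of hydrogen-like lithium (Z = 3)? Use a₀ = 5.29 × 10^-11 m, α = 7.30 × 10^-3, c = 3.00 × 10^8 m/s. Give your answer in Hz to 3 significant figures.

1.73 × 10^14 Hz

r = n²a₀/Z = 8.64 × 10^-10 m, v = Zαc/n = 9.39 × 10^5 m/s
f = v/(2πr) = 1.73 × 10^14 Hz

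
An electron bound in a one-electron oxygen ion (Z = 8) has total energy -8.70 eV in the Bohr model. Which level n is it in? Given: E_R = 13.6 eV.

E_n = −E_R Z²/n² ⇒ n² = E_R Z²/(−E_n) = 13.6 × 8² / 8.70 ≈ 100.05
n = 10

10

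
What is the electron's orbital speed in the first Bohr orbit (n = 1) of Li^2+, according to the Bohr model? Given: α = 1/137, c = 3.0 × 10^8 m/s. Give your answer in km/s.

v_n = Zαc/n = 3 × 0.0073 × 3.0 × 10^8 / 1
    = 6600 km/s

6600 km/s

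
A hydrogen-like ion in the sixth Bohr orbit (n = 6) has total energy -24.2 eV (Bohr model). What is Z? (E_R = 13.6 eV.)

8

E_n = −E_R Z²/n² ⇒ Z² = −E_n n²/E_R = 24.2 × 6² / 13.6 ≈ 64.06
Z = 8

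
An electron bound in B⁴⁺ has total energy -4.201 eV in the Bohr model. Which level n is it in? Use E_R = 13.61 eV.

9

E_n = −E_R Z²/n² ⇒ n² = E_R Z²/(−E_n) = 13.61 × 5² / 4.201 ≈ 80.99
n = 9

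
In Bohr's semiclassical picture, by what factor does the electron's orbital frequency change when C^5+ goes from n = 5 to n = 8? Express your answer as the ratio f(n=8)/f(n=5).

125/512

f ∝ Z^2 · n^-3; with Z fixed, f ∝ n^-3.
f(n=8)/f(n=5) = (8/5)^-3 = 125/512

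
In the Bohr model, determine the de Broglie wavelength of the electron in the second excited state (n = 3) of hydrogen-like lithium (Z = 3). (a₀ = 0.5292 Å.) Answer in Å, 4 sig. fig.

3.325 Å

The Bohr quantisation condition is nλ = 2πr_n.
r_n = n²a₀/Z = 1.588 Å
λ = 2πr_n/n = 2π·1.588/3 = 3.325 Å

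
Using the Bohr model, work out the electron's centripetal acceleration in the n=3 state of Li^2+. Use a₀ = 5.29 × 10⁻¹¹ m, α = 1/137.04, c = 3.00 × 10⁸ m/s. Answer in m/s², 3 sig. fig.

3.02 × 10²² m/s²

r = n²a₀/Z = 1.59 × 10⁻¹⁰ m, v = Zαc/n = 2.19 × 10⁶ m/s
a = v²/r = (2.19 × 10⁶)² / 1.59 × 10⁻¹⁰ = 3.02 × 10²² m/s²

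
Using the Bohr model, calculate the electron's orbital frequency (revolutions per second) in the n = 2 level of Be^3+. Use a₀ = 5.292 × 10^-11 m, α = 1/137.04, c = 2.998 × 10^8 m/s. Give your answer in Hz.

r = n²a₀/Z = 5.292 × 10^-11 m, v = Zαc/n = 4.375 × 10^6 m/s
f = v/(2πr) = 1.316 × 10^16 Hz

1.316 × 10^16 Hz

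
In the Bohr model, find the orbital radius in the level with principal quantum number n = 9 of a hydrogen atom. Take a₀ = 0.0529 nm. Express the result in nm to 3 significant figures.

4.28 nm

r_n = n²a₀/Z = 9² × 0.0529 / 1
    = 81 × 0.0529 / 1 = 4.28 nm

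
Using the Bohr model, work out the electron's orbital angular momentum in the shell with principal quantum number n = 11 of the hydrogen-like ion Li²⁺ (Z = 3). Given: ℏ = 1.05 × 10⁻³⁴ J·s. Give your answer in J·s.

L_n = nℏ = 11 × 1.05 × 10⁻³⁴ = 1.16 × 10⁻³³ J·s

1.16 × 10⁻³³ J·s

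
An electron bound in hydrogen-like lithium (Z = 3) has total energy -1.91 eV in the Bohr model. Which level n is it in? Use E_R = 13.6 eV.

E_n = −E_R Z²/n² ⇒ n² = E_R Z²/(−E_n) = 13.6 × 3² / 1.91 ≈ 64.08
n = 8

8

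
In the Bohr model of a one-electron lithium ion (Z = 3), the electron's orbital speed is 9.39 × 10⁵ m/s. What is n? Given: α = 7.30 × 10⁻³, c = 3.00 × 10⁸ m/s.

v_n = Zαc/n ⇒ n = Zαc/v = 3 × 0.00730 × 3.00 × 10⁸ / 9.39 × 10⁵ ≈ 7.00
n = 7

7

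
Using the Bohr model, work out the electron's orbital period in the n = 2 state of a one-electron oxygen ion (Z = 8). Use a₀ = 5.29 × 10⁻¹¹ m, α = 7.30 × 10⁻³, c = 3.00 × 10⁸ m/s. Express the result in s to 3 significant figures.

r = n²a₀/Z = 2²·5.29 × 10⁻¹¹/8 = 2.65 × 10⁻¹¹ m
v = Zαc/n = 8·0.00730·3.00 × 10⁸/2 = 8.76 × 10⁶ m/s
T = 2πr/v = 1.90 × 10⁻¹⁷ s

1.90 × 10⁻¹⁷ s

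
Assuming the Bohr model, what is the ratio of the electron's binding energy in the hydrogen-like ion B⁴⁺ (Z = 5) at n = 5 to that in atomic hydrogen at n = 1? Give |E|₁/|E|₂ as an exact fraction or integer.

|E| ∝ Z^2 · n^-2
|E|₁/|E|₂ = (5/1)^2 · (5/1)^-2 = 1

1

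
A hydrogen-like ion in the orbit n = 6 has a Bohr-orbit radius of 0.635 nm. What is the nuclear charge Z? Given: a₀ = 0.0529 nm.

3

r_n = n²a₀/Z ⇒ Z = n²a₀/r = 6² × 0.0529 / 0.635 ≈ 3.00
Z = 3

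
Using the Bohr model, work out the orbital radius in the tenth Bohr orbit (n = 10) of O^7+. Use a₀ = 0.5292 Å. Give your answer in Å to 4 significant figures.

r_n = n²a₀/Z = 10² × 0.5292 / 8
    = 100 × 0.5292 / 8 = 6.615 Å

6.615 Å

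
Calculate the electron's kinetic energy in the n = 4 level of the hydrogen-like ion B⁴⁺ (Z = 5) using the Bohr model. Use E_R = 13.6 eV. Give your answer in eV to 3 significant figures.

For a Coulomb orbit the virial theorem gives K = −E_n.
E_n = −E_R·Z²/n², so K = E_R·Z²/n² = 13.6 × 5²/4² = 21.2 eV

21.2 eV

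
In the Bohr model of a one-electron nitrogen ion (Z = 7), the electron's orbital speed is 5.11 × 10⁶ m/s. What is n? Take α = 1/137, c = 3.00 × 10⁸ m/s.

3

v_n = Zαc/n ⇒ n = Zαc/v = 7 × 0.00730 × 3.00 × 10⁸ / 5.11 × 10⁶ ≈ 3.00
n = 3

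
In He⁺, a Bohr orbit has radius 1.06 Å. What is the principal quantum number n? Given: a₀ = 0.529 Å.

2

r_n = n²a₀/Z ⇒ n² = rZ/a₀ = 1.06 × 2 / 0.529 ≈ 4.01
n = 2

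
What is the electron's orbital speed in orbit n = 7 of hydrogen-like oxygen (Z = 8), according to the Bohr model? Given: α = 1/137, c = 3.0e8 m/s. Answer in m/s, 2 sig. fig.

v_n = Zαc/n = 8 × 0.0073 × 3.0e8 / 7
    = 2.5e6 m/s

2.5e6 m/s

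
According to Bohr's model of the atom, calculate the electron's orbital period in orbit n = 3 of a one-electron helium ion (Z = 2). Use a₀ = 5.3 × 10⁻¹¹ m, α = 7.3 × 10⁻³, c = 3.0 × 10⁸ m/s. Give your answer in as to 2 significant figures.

r = n²a₀/Z = 3²·5.3 × 10⁻¹¹/2 = 2.4 × 10⁻¹⁰ m
v = Zαc/n = 2·0.0073·3.0 × 10⁸/3 = 1.5 × 10⁶ m/s
T = 2πr/v = 1.0 × 10⁻¹⁵ s = 1000 as

1000 as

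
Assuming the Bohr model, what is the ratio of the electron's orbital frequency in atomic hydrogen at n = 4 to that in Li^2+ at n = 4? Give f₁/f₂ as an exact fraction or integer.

1/9

f ∝ Z^2 · n^-3
f₁/f₂ = (1/3)^2 · (4/4)^-3 = 1/9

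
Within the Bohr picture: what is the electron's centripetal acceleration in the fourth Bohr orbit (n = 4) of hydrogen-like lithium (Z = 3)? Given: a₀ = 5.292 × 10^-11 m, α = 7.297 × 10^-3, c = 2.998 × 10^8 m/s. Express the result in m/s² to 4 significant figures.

9.538 × 10^21 m/s²

r = n²a₀/Z = 2.822 × 10^-10 m, v = Zαc/n = 1.641 × 10^6 m/s
a = v²/r = (1.641 × 10^6)² / 2.822 × 10^-10 = 9.538 × 10^21 m/s²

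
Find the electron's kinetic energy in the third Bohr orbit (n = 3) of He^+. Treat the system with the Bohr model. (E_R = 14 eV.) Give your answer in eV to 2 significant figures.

6.2 eV

For a Coulomb orbit the virial theorem gives K = −E_n.
E_n = −E_R·Z²/n², so K = E_R·Z²/n² = 14 × 2²/3² = 6.2 eV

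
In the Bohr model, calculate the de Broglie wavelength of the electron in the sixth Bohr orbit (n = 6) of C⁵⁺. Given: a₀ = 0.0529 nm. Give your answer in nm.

0.332 nm

The Bohr quantisation condition is nλ = 2πr_n.
r_n = n²a₀/Z = 0.317 nm
λ = 2πr_n/n = 2π·0.317/6 = 0.332 nm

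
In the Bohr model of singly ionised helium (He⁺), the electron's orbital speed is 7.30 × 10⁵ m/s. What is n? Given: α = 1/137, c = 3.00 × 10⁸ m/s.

6

v_n = Zαc/n ⇒ n = Zαc/v = 2 × 0.00730 × 3.00 × 10⁸ / 7.30 × 10⁵ ≈ 6.00
n = 6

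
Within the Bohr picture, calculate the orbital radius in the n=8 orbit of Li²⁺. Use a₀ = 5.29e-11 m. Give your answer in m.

1.13e-9 m

r_n = n²a₀/Z = 8² × 5.29e-11 / 3
    = 64 × 5.29e-11 / 3 = 1.13e-9 m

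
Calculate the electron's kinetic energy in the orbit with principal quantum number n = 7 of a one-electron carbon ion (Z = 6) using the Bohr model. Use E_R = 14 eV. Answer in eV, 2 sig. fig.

10 eV

For a Coulomb orbit the virial theorem gives K = −E_n.
E_n = −E_R·Z²/n², so K = E_R·Z²/n² = 14 × 6²/7² = 10 eV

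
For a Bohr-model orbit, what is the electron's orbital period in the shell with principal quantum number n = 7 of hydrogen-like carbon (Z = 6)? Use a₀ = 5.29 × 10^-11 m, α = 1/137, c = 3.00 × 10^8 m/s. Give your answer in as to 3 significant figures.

1450 as

r = n²a₀/Z = 7²·5.29 × 10^-11/6 = 4.32 × 10^-10 m
v = Zαc/n = 6·0.00730·3.00 × 10^8/7 = 1.88 × 10^6 m/s
T = 2πr/v = 1.45 × 10^-15 s = 1450 as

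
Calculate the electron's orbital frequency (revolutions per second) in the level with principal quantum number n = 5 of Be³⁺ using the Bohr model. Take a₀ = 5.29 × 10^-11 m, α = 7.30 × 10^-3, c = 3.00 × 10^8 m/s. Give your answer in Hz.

r = n²a₀/Z = 3.31 × 10^-10 m, v = Zαc/n = 1.75 × 10^6 m/s
f = v/(2πr) = 8.43 × 10^14 Hz

8.43 × 10^14 Hz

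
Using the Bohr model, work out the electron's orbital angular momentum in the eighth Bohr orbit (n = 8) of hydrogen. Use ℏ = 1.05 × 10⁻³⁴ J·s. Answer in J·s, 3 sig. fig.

L_n = nℏ = 8 × 1.05 × 10⁻³⁴ = 8.40 × 10⁻³⁴ J·s

8.40 × 10⁻³⁴ J·s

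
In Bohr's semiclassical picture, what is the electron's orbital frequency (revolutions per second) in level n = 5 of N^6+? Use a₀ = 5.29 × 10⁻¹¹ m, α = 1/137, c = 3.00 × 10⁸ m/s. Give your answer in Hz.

r = n²a₀/Z = 1.89 × 10⁻¹⁰ m, v = Zαc/n = 3.07 × 10⁶ m/s
f = v/(2πr) = 2.58 × 10¹⁵ Hz

2.58 × 10¹⁵ Hz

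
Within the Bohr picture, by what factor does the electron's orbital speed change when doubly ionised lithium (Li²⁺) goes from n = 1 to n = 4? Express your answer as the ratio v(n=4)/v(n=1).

1/4

v ∝ Z^1 · n^-1; with Z fixed, v ∝ n^-1.
v(n=4)/v(n=1) = (4/1)^-1 = 1/4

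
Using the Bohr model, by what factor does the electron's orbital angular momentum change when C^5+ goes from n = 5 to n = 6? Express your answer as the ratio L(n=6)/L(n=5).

6/5

L = nℏ depends only on n, so L ∝ n.
L(n=6)/L(n=5) = (6/5)^1 = 6/5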